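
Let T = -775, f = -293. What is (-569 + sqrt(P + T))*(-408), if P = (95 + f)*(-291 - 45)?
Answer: 232152 - 408*sqrt(65753) ≈ 1.2753e+5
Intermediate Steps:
P = 66528 (P = (95 - 293)*(-291 - 45) = -198*(-336) = 66528)
(-569 + sqrt(P + T))*(-408) = (-569 + sqrt(66528 - 775))*(-408) = (-569 + sqrt(65753))*(-408) = 232152 - 408*sqrt(65753)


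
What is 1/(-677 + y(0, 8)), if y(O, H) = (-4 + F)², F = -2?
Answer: -1/641 ≈ -0.0015601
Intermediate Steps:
y(O, H) = 36 (y(O, H) = (-4 - 2)² = (-6)² = 36)
1/(-677 + y(0, 8)) = 1/(-677 + 36) = 1/(-641) = -1/641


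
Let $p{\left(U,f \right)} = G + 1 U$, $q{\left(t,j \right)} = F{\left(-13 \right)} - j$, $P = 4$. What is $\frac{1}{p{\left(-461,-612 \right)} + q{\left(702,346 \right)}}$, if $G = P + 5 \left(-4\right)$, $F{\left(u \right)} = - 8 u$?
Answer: $- \frac{1}{719} \approx -0.0013908$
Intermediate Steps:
$G = -16$ ($G = 4 + 5 \left(-4\right) = 4 - 20 = -16$)
$q{\left(t,j \right)} = 104 - j$ ($q{\left(t,j \right)} = \left(-8\right) \left(-13\right) - j = 104 - j$)
$p{\left(U,f \right)} = -16 + U$ ($p{\left(U,f \right)} = -16 + 1 U = -16 + U$)
$\frac{1}{p{\left(-461,-612 \right)} + q{\left(702,346 \right)}} = \frac{1}{\left(-16 - 461\right) + \left(104 - 346\right)} = \frac{1}{-477 + \left(104 - 346\right)} = \frac{1}{-477 - 242} = \frac{1}{-719} = - \frac{1}{719}$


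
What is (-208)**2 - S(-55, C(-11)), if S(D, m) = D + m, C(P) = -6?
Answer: 43325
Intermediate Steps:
(-208)**2 - S(-55, C(-11)) = (-208)**2 - (-55 - 6) = 43264 - 1*(-61) = 43264 + 61 = 43325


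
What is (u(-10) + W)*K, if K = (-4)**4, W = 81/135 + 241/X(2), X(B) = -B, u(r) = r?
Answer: -166272/5 ≈ -33254.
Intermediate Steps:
W = -1199/10 (W = 81/135 + 241/((-1*2)) = 81*(1/135) + 241/(-2) = 3/5 + 241*(-1/2) = 3/5 - 241/2 = -1199/10 ≈ -119.90)
K = 256
(u(-10) + W)*K = (-10 - 1199/10)*256 = -1299/10*256 = -166272/5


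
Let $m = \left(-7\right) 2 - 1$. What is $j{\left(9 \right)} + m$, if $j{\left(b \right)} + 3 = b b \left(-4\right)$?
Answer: $-342$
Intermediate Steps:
$j{\left(b \right)} = -3 - 4 b^{2}$ ($j{\left(b \right)} = -3 + b b \left(-4\right) = -3 + b^{2} \left(-4\right) = -3 - 4 b^{2}$)
$m = -15$ ($m = -14 - 1 = -15$)
$j{\left(9 \right)} + m = \left(-3 - 4 \cdot 9^{2}\right) - 15 = \left(-3 - 324\right) - 15 = -327 - 15 = -342$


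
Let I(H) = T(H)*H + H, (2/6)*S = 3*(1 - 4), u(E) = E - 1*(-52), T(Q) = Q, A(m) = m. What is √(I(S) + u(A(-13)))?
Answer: √741 ≈ 27.221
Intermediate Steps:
u(E) = 52 + E (u(E) = E + 52 = 52 + E)
S = -27 (S = 3*(3*(1 - 4)) = 3*(3*(-3)) = 3*(-9) = -27)
I(H) = H + H² (I(H) = H*H + H = H² + H = H + H²)
√(I(S) + u(A(-13))) = √(-27*(1 - 27) + (52 - 13)) = √(-27*(-26) + 39) = √(702 + 39) = √741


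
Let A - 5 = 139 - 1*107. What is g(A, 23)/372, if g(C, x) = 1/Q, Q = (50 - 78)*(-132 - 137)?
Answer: 1/2801904 ≈ 3.5690e-7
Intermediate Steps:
A = 37 (A = 5 + (139 - 1*107) = 5 + (139 - 107) = 5 + 32 = 37)
Q = 7532 (Q = -28*(-269) = 7532)
g(C, x) = 1/7532
g(A, 23)/372 = (1/7532)/372 = (1/7532)*(1/372) = 1/2801904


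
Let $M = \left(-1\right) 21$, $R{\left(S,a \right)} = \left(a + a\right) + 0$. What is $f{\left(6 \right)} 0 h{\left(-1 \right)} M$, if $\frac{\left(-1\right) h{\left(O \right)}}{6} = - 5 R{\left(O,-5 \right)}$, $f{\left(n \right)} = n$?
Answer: $0$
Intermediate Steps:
$R{\left(S,a \right)} = 2 a$ ($R{\left(S,a \right)} = 2 a + 0 = 2 a$)
$M = -21$
$h{\left(O \right)} = -300$ ($h{\left(O \right)} = - 6 \left(- 5 \cdot 2 \left(-5\right)\right) = - 6 \left(\left(-5\right) \left(-10\right)\right) = \left(-6\right) 50 = -300$)
$f{\left(6 \right)} 0 h{\left(-1 \right)} M = 6 \cdot 0 \left(-300\right) \left(-21\right) = 0 \left(-300\right) \left(-21\right) = 0 \left(-21\right) = 0$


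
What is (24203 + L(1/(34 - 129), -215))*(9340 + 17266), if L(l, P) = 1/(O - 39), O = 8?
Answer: 19962268952/31 ≈ 6.4394e+8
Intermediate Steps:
L(l, P) = -1/31 (L(l, P) = 1/(8 - 39) = 1/(-31) = -1/31)
(24203 + L(1/(34 - 129), -215))*(9340 + 17266) = (24203 - 1/31)*(9340 + 17266) = (750292/31)*26606 = 19962268952/31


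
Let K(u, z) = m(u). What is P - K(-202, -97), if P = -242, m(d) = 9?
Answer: -251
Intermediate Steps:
K(u, z) = 9
P - K(-202, -97) = -242 - 1*9 = -242 - 9 = -251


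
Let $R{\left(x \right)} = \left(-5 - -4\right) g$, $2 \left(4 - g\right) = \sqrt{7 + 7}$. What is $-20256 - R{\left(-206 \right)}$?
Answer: $-20252 - \frac{\sqrt{14}}{2} \approx -20254.0$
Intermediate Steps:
$g = 4 - \frac{\sqrt{14}}{2}$ ($g = 4 - \frac{\sqrt{7 + 7}}{2} = 4 - \frac{\sqrt{14}}{2} \approx 2.1292$)
$R{\left(x \right)} = -4 + \frac{\sqrt{14}}{2}$ ($R{\left(x \right)} = \left(-5 - -4\right) \left(4 - \frac{\sqrt{14}}{2}\right) = \left(-5 + 4\right) \left(4 - \frac{\sqrt{14}}{2}\right) = - (4 - \frac{\sqrt{14}}{2}) = -4 + \frac{\sqrt{14}}{2}$)
$-20256 - R{\left(-206 \right)} = -20256 - \left(-4 + \frac{\sqrt{14}}{2}\right) = -20256 + \left(4 - \frac{\sqrt{14}}{2}\right) = -20252 - \frac{\sqrt{14}}{2}$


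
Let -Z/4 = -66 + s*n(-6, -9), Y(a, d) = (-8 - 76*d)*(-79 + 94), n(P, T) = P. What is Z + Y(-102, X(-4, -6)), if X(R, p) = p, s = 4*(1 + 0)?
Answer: 7080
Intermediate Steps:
s = 4 (s = 4*1 = 4)
Y(a, d) = -120 - 1140*d (Y(a, d) = (-8 - 76*d)*15 = -120 - 1140*d)
Z = 360 (Z = -4*(-66 + 4*(-6)) = -4*(-66 - 24) = -4*(-90) = 360)
Z + Y(-102, X(-4, -6)) = 360 + (-120 - 1140*(-6)) = 360 + (-120 + 6840) = 360 + 6720 = 7080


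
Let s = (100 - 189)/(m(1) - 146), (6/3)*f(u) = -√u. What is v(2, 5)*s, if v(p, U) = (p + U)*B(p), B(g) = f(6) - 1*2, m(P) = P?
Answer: -1246/145 - 623*√6/290 ≈ -13.855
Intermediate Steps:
f(u) = -√u/2 (f(u) = (-√u)/2 = -√u/2)
B(g) = -2 - √6/2 (B(g) = -√6/2 - 1*2 = -√6/2 - 2 = -2 - √6/2)
v(p, U) = (-2 - √6/2)*(U + p) (v(p, U) = (p + U)*(-2 - √6/2) = (U + p)*(-2 - √6/2) = (-2 - √6/2)*(U + p))
s = 89/145 (s = (100 - 189)/(1 - 146) = -89/(-145) = -89*(-1/145) = 89/145 ≈ 0.61379)
v(2, 5)*s = -(4 + √6)*(5 + 2)/2*(89/145) = -½*(4 + √6)*7*(89/145) = (-14 - 7*√6/2)*(89/145) = -1246/145 - 623*√6/290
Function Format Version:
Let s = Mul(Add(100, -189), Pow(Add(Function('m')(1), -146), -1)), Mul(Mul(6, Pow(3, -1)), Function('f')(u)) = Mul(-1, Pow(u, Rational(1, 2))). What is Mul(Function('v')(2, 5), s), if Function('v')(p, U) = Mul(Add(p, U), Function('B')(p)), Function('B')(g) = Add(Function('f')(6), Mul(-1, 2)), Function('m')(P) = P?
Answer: Add(Rational(-1246, 145), Mul(Rational(-623, 290), Pow(6, Rational(1, 2)))) ≈ -13.855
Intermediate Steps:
Function('f')(u) = Mul(Rational(-1, 2), Pow(u, Rational(1, 2))) (Function('f')(u) = Mul(Rational(1, 2), Mul(-1, Pow(u, Rational(1, 2)))) = Mul(Rational(-1, 2), Pow(u, Rational(1, 2))))
Function('B')(g) = Add(-2, Mul(Rational(-1, 2), Pow(6, Rational(1, 2)))) (Function('B')(g) = Add(Mul(Rational(-1, 2), Pow(6, Rational(1, 2))), Mul(-1, 2)) = Add(Mul(Rational(-1, 2), Pow(6, Rational(1, 2))), -2) = Add(-2, Mul(Rational(-1, 2), Pow(6, Rational(1, 2)))))
Function('v')(p, U) = Mul(Add(-2, Mul(Rational(-1, 2), Pow(6, Rational(1, 2)))), Add(U, p)) (Function('v')(p, U) = Mul(Add(p, U), Add(-2, Mul(Rational(-1, 2), Pow(6, Rational(1, 2))))) = Mul(Add(U, p), Add(-2, Mul(Rational(-1, 2), Pow(6, Rational(1, 2))))) = Mul(Add(-2, Mul(Rational(-1, 2), Pow(6, Rational(1, 2)))), Add(U, p)))
s = Rational(89, 145) (s = Mul(Add(100, -189), Pow(Add(1, -146), -1)) = Mul(-89, Pow(-145, -1)) = Mul(-89, Rational(-1, 145)) = Rational(89, 145) ≈ 0.61379)
Mul(Function('v')(2, 5), s) = Mul(Mul(Rational(-1, 2), Add(4, Pow(6, Rational(1, 2))), Add(5, 2)), Rational(89, 145)) = Mul(Mul(Rational(-1, 2), Add(4, Pow(6, Rational(1, 2))), 7), Rational(89, 145)) = Mul(Add(-14, Mul(Rational(-7, 2), Pow(6, Rational(1, 2)))), Rational(89, 145)) = Add(Rational(-1246, 145), Mul(Rational(-623, 290), Pow(6, Rational(1, 2))))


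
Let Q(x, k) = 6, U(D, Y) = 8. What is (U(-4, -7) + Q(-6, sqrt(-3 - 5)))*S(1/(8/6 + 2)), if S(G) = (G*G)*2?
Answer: 63/25 ≈ 2.5200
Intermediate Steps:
S(G) = 2*G**2 (S(G) = G**2*2 = 2*G**2)
(U(-4, -7) + Q(-6, sqrt(-3 - 5)))*S(1/(8/6 + 2)) = (8 + 6)*(2*(1/(8/6 + 2))**2) = 14*(2*(1/(8*(1/6) + 2))**2) = 14*(2*(1/(4/3 + 2))**2) = 14*(2*(1/(10/3))**2) = 14*(2*(3/10)**2) = 14*(2*(9/100)) = 14*(9/50) = 63/25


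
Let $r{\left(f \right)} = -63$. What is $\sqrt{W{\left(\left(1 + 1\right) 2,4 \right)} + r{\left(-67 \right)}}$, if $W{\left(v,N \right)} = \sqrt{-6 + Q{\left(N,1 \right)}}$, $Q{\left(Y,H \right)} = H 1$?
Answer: $\sqrt{-63 + i \sqrt{5}} \approx 0.14084 + 7.9385 i$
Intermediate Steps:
$Q{\left(Y,H \right)} = H$
$W{\left(v,N \right)} = i \sqrt{5}$ ($W{\left(v,N \right)} = \sqrt{-6 + 1} = \sqrt{-5} = i \sqrt{5}$)
$\sqrt{W{\left(\left(1 + 1\right) 2,4 \right)} + r{\left(-67 \right)}} = \sqrt{i \sqrt{5} - 63} = \sqrt{-63 + i \sqrt{5}}$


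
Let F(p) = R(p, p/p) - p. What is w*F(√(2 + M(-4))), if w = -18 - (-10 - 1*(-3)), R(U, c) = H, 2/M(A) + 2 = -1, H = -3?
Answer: 33 + 22*√3/3 ≈ 45.702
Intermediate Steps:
M(A) = -⅔ (M(A) = 2/(-2 - 1) = 2/(-3) = 2*(-⅓) = -⅔)
R(U, c) = -3
F(p) = -3 - p
w = -11 (w = -18 - (-10 + 3) = -18 - 1*(-7) = -18 + 7 = -11)
w*F(√(2 + M(-4))) = -11*(-3 - √(2 - ⅔)) = -11*(-3 - √(4/3)) = -11*(-3 - 2*√3/3) = 33 + 22*√3/3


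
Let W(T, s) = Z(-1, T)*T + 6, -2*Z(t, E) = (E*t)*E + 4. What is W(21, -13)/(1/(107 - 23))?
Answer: 385938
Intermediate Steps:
Z(t, E) = -2 - t*E**2/2 (Z(t, E) = -((E*t)*E + 4)/2 = -(t*E**2 + 4)/2 = -(4 + t*E**2)/2 = -2 - t*E**2/2)
W(T, s) = 6 + T*(-2 + T**2/2) (W(T, s) = (-2 - 1/2*(-1)*T**2)*T + 6 = (-2 + T**2/2)*T + 6 = T*(-2 + T**2/2) + 6 = 6 + T*(-2 + T**2/2))
W(21, -13)/(1/(107 - 23)) = (6 + (1/2)*21*(-4 + 21**2))/(1/(107 - 23)) = (6 + (1/2)*21*(-4 + 441))/(1/84) = (6 + (1/2)*21*437)/(1/84) = (6 + 9177/2)*84 = (9189/2)*84 = 385938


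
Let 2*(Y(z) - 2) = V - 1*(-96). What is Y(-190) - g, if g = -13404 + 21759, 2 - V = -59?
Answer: -16549/2 ≈ -8274.5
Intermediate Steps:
V = 61 (V = 2 - 1*(-59) = 2 + 59 = 61)
Y(z) = 161/2 (Y(z) = 2 + (61 - 1*(-96))/2 = 2 + (61 + 96)/2 = 2 + (½)*157 = 2 + 157/2 = 161/2)
g = 8355
Y(-190) - g = 161/2 - 1*8355 = 161/2 - 8355 = -16549/2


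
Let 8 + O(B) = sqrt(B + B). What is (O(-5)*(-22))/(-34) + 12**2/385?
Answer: -31432/6545 + 11*I*sqrt(10)/17 ≈ -4.8024 + 2.0462*I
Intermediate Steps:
O(B) = -8 + sqrt(2)*sqrt(B) (O(B) = -8 + sqrt(B + B) = -8 + sqrt(2*B) = -8 + sqrt(2)*sqrt(B))
(O(-5)*(-22))/(-34) + 12**2/385 = ((-8 + sqrt(2)*sqrt(-5))*(-22))/(-34) + 12**2/385 = ((-8 + sqrt(2)*(I*sqrt(5)))*(-22))*(-1/34) + 144*(1/385) = ((-8 + I*sqrt(10))*(-22))*(-1/34) + 144/385 = (176 - 22*I*sqrt(10))*(-1/34) + 144/385 = (-88/17 + 11*I*sqrt(10)/17) + 144/385 = -31432/6545 + 11*I*sqrt(10)/17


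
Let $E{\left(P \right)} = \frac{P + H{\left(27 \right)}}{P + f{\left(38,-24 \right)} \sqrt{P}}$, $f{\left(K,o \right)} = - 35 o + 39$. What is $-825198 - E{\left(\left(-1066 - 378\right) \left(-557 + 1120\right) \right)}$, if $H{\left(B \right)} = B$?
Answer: $- \frac{1308445489319}{1585613} - \frac{714578655 i \sqrt{563}}{33922604522} \approx -8.252 \cdot 10^{5} - 0.49982 i$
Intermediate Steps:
$f{\left(K,o \right)} = 39 - 35 o$
$E{\left(P \right)} = \frac{27 + P}{P + 879 \sqrt{P}}$ ($E{\left(P \right)} = \frac{P + 27}{P + \left(39 - -840\right) \sqrt{P}} = \frac{27 + P}{P + \left(39 + 840\right) \sqrt{P}} = \frac{27 + P}{P + 879 \sqrt{P}}$)
$-825198 - E{\left(\left(-1066 - 378\right) \left(-557 + 1120\right) \right)} = -825198 - \frac{27 + \left(-1066 - 378\right) \left(-557 + 1120\right)}{\left(-1066 - 378\right) \left(-557 + 1120\right) + 879 \sqrt{\left(-1066 - 378\right) \left(-557 + 1120\right)}} = -825198 - \frac{27 - 812972}{\left(-1444\right) 563 + 879 \sqrt{\left(-1444\right) 563}} = -825198 - \frac{27 - 812972}{-812972 + 879 \sqrt{-812972}} = -825198 - \frac{1}{-812972 + 879 \cdot 38 i \sqrt{563}} \left(-812945\right) = -825198 - \frac{1}{-812972 + 33402 i \sqrt{563}} \left(-812945\right) = -825198 - - \frac{812945}{-812972 + 33402 i \sqrt{563}} = -825198 + \frac{812945}{-812972 + 33402 i \sqrt{563}}$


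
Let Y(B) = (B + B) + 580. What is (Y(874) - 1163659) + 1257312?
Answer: 95981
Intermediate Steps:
Y(B) = 580 + 2*B (Y(B) = 2*B + 580 = 580 + 2*B)
(Y(874) - 1163659) + 1257312 = ((580 + 2*874) - 1163659) + 1257312 = ((580 + 1748) - 1163659) + 1257312 = (2328 - 1163659) + 1257312 = -1161331 + 1257312 = 95981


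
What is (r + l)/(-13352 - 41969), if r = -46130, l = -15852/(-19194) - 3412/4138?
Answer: 305322052226/366154817651 ≈ 0.83386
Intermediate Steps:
l = 8804/6618731 (l = -15852*(-1/19194) - 3412*1/4138 = 2642/3199 - 1706/2069 = 8804/6618731 ≈ 0.0013302)
(r + l)/(-13352 - 41969) = (-46130 + 8804/6618731)/(-13352 - 41969) = -305322052226/6618731/(-55321) = -305322052226/6618731*(-1/55321) = 305322052226/366154817651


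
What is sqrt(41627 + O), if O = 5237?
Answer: 4*sqrt(2929) ≈ 216.48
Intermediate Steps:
sqrt(41627 + O) = sqrt(41627 + 5237) = sqrt(46864) = 4*sqrt(2929)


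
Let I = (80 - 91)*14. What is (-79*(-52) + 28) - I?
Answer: 4290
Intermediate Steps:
I = -154 (I = -11*14 = -154)
(-79*(-52) + 28) - I = (-79*(-52) + 28) - 1*(-154) = (4108 + 28) + 154 = 4136 + 154 = 4290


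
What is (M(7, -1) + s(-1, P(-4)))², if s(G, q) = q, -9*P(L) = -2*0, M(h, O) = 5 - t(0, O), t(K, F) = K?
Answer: 25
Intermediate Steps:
M(h, O) = 5 (M(h, O) = 5 - 1*0 = 5 + 0 = 5)
P(L) = 0 (P(L) = -(-2)*0/9 = -⅑*0 = 0)
(M(7, -1) + s(-1, P(-4)))² = (5 + 0)² = 5² = 25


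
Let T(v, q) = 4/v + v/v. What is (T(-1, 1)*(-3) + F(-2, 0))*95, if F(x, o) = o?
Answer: 855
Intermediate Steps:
T(v, q) = 1 + 4/v (T(v, q) = 4/v + 1 = 1 + 4/v)
(T(-1, 1)*(-3) + F(-2, 0))*95 = (((4 - 1)/(-1))*(-3) + 0)*95 = (-1*3*(-3) + 0)*95 = (-3*(-3) + 0)*95 = (9 + 0)*95 = 9*95 = 855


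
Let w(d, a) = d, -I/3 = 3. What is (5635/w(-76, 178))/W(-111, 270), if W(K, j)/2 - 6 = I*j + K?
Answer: 1127/77064 ≈ 0.014624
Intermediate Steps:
I = -9 (I = -3*3 = -9)
W(K, j) = 12 - 18*j + 2*K (W(K, j) = 12 + 2*(-9*j + K) = 12 + 2*(K - 9*j) = 12 + (-18*j + 2*K) = 12 - 18*j + 2*K)
(5635/w(-76, 178))/W(-111, 270) = (5635/(-76))/(12 - 18*270 + 2*(-111)) = (5635*(-1/76))/(12 - 4860 - 222) = -5635/76/(-5070) = -5635/76*(-1/5070) = 1127/77064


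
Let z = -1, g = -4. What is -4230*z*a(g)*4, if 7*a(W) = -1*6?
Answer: -101520/7 ≈ -14503.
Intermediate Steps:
a(W) = -6/7 (a(W) = (-1*6)/7 = (⅐)*(-6) = -6/7)
-4230*z*a(g)*4 = -4230*(-1*(-6/7))*4 = -25380*4/7 = -4230*24/7 = -101520/7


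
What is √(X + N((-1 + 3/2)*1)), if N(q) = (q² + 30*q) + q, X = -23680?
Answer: I*√94657/2 ≈ 153.83*I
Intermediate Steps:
N(q) = q² + 31*q
√(X + N((-1 + 3/2)*1)) = √(-23680 + ((-1 + 3/2)*1)*(31 + (-1 + 3/2)*1)) = √(-23680 + ((½)*1)*(31 + (½)*1)) = √(-23680 + (31 + ½)/2) = √(-23680 + (½)*(63/2)) = √(-23680 + 63/4) = √(-94657/4) = I*√94657/2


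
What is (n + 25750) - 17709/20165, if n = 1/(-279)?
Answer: 144865440274/5626035 ≈ 25749.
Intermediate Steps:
n = -1/279 ≈ -0.0035842
(n + 25750) - 17709/20165 = (-1/279 + 25750) - 17709/20165 = 7184249/279 - 17709*1/20165 = 7184249/279 - 17709/20165 = 144865440274/5626035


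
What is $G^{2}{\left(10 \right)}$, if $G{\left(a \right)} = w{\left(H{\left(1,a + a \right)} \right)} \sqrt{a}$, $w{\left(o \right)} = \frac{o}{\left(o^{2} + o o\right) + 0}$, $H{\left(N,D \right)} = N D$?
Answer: $\frac{1}{160} \approx 0.00625$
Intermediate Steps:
$H{\left(N,D \right)} = D N$
$w{\left(o \right)} = \frac{1}{2 o}$ ($w{\left(o \right)} = \frac{o}{\left(o^{2} + o^{2}\right) + 0} = \frac{o}{2 o^{2} + 0} = \frac{o}{2 o^{2}} = o \frac{1}{2 o^{2}} = \frac{1}{2 o}$)
$G{\left(a \right)} = \frac{1}{4 \sqrt{a}}$ ($G{\left(a \right)} = \frac{1}{2 \left(a + a\right) 1} \sqrt{a} = \frac{1}{2 \cdot 2 a 1} \sqrt{a} = \frac{1}{2 \cdot 2 a} \sqrt{a} = \frac{\frac{1}{2} \frac{1}{a}}{2} \sqrt{a} = \frac{1}{4 a} \sqrt{a} = \frac{1}{4 \sqrt{a}}$)
$G^{2}{\left(10 \right)} = \left(\frac{1}{4 \sqrt{10}}\right)^{2} = \left(\frac{\frac{1}{10} \sqrt{10}}{4}\right)^{2} = \left(\frac{\sqrt{10}}{40}\right)^{2} = \frac{1}{160}$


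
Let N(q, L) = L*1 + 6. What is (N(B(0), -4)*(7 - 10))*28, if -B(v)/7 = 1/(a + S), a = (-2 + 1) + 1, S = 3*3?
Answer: -168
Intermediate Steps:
S = 9
a = 0 (a = -1 + 1 = 0)
B(v) = -7/9 (B(v) = -7/(0 + 9) = -7/9)
N(q, L) = 6 + L (N(q, L) = L + 6 = 6 + L)
(N(B(0), -4)*(7 - 10))*28 = ((6 - 4)*(7 - 10))*28 = (2*(-3))*28 = -6*28 = -168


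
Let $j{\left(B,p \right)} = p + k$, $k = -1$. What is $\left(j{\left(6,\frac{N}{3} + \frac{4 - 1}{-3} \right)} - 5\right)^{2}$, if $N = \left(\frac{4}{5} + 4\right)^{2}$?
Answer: $\frac{289}{625} \approx 0.4624$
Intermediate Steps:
$N = \frac{576}{25}$ ($N = \left(4 \cdot \frac{1}{5} + 4\right)^{2} = \left(\frac{4}{5} + 4\right)^{2} = \left(\frac{24}{5}\right)^{2} = \frac{576}{25} \approx 23.04$)
$j{\left(B,p \right)} = -1 + p$ ($j{\left(B,p \right)} = p - 1 = -1 + p$)
$\left(j{\left(6,\frac{N}{3} + \frac{4 - 1}{-3} \right)} - 5\right)^{2} = \left(\left(-1 + \left(\frac{576}{25 \cdot 3} + \frac{4 - 1}{-3}\right)\right) - 5\right)^{2} = \left(\left(-1 + \left(\frac{576}{25} \cdot \frac{1}{3} + 3 \left(- \frac{1}{3}\right)\right)\right) - 5\right)^{2} = \left(\left(-1 + \left(\frac{192}{25} - 1\right)\right) - 5\right)^{2} = \left(\left(-1 + \frac{167}{25}\right) - 5\right)^{2} = \left(\frac{142}{25} - 5\right)^{2} = \left(\frac{17}{25}\right)^{2} = \frac{289}{625}$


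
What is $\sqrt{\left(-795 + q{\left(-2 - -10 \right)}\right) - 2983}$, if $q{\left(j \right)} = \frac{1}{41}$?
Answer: $\frac{i \sqrt{6350777}}{41} \approx 61.465 i$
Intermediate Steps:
$q{\left(j \right)} = \frac{1}{41}$
$\sqrt{\left(-795 + q{\left(-2 - -10 \right)}\right) - 2983} = \sqrt{\left(-795 + \frac{1}{41}\right) - 2983} = \sqrt{- \frac{32594}{41} - 2983} = \sqrt{- \frac{154897}{41}} = \frac{i \sqrt{6350777}}{41}$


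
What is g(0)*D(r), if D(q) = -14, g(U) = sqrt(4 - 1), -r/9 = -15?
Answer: -14*sqrt(3) ≈ -24.249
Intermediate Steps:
r = 135 (r = -9*(-15) = 135)
g(U) = sqrt(3)
g(0)*D(r) = sqrt(3)*(-14) = -14*sqrt(3)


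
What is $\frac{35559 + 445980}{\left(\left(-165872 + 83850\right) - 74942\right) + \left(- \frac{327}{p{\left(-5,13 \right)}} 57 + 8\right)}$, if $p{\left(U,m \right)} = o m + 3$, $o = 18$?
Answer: $- \frac{38041581}{12405737} \approx -3.0665$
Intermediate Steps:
$p{\left(U,m \right)} = 3 + 18 m$ ($p{\left(U,m \right)} = 18 m + 3 = 3 + 18 m$)
$\frac{35559 + 445980}{\left(\left(-165872 + 83850\right) - 74942\right) + \left(- \frac{327}{p{\left(-5,13 \right)}} 57 + 8\right)} = \frac{35559 + 445980}{\left(\left(-165872 + 83850\right) - 74942\right) + \left(- \frac{327}{3 + 18 \cdot 13} \cdot 57 + 8\right)} = \frac{481539}{\left(-82022 - 74942\right) + \left(- \frac{327}{3 + 234} \cdot 57 + 8\right)} = \frac{481539}{-156964 + \left(- \frac{327}{237} \cdot 57 + 8\right)} = \frac{481539}{-156964 + \left(\left(-327\right) \frac{1}{237} \cdot 57 + 8\right)} = \frac{481539}{-156964 + \left(\left(- \frac{109}{79}\right) 57 + 8\right)} = \frac{481539}{-156964 + \left(- \frac{6213}{79} + 8\right)} = \frac{481539}{-156964 - \frac{5581}{79}} = \frac{481539}{- \frac{12405737}{79}} = 481539 \left(- \frac{79}{12405737}\right) = - \frac{38041581}{12405737}$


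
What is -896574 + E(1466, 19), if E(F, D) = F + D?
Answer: -895089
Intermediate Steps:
E(F, D) = D + F
-896574 + E(1466, 19) = -896574 + (19 + 1466) = -896574 + 1485 = -895089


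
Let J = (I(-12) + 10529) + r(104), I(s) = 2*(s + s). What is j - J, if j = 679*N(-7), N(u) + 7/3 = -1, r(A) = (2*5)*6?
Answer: -38413/3 ≈ -12804.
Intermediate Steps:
r(A) = 60 (r(A) = 10*6 = 60)
I(s) = 4*s (I(s) = 2*(2*s) = 4*s)
N(u) = -10/3 (N(u) = -7/3 - 1 = -10/3)
j = -6790/3 (j = 679*(-10/3) = -6790/3 ≈ -2263.3)
J = 10541 (J = (4*(-12) + 10529) + 60 = (-48 + 10529) + 60 = 10481 + 60 = 10541)
j - J = -6790/3 - 1*10541 = -6790/3 - 10541 = -38413/3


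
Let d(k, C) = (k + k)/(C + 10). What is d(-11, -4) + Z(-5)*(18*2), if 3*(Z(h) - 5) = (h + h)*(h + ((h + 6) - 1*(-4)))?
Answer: 529/3 ≈ 176.33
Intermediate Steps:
d(k, C) = 2*k/(10 + C) (d(k, C) = (2*k)/(10 + C) = 2*k/(10 + C))
Z(h) = 5 + 2*h*(10 + 2*h)/3 (Z(h) = 5 + ((h + h)*(h + ((h + 6) - 1*(-4))))/3 = 5 + ((2*h)*(h + ((6 + h) + 4)))/3 = 5 + ((2*h)*(h + (10 + h)))/3 = 5 + ((2*h)*(10 + 2*h))/3 = 5 + (2*h*(10 + 2*h))/3 = 5 + 2*h*(10 + 2*h)/3)
d(-11, -4) + Z(-5)*(18*2) = 2*(-11)/(10 - 4) + (5 + (4/3)*(-5)² + (20/3)*(-5))*(18*2) = 2*(-11)/6 + (5 + (4/3)*25 - 100/3)*36 = 2*(-11)*(⅙) + (5 + 100/3 - 100/3)*36 = -11/3 + 5*36 = -11/3 + 180 = 529/3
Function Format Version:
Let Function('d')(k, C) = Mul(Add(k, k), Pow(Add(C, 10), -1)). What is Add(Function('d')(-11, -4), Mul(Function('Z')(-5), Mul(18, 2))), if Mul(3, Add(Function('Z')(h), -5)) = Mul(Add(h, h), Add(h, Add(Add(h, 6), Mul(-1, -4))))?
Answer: Rational(529, 3) ≈ 176.33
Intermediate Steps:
Function('d')(k, C) = Mul(2, k, Pow(Add(10, C), -1)) (Function('d')(k, C) = Mul(Mul(2, k), Pow(Add(10, C), -1)) = Mul(2, k, Pow(Add(10, C), -1)))
Function('Z')(h) = Add(5, Mul(Rational(2, 3), h, Add(10, Mul(2, h)))) (Function('Z')(h) = Add(5, Mul(Rational(1, 3), Mul(Add(h, h), Add(h, Add(Add(h, 6), Mul(-1, -4)))))) = Add(5, Mul(Rational(1, 3), Mul(Mul(2, h), Add(h, Add(Add(6, h), 4))))) = Add(5, Mul(Rational(1, 3), Mul(Mul(2, h), Add(h, Add(10, h))))) = Add(5, Mul(Rational(1, 3), Mul(Mul(2, h), Add(10, Mul(2, h))))) = Add(5, Mul(Rational(1, 3), Mul(2, h, Add(10, Mul(2, h))))) = Add(5, Mul(Rational(2, 3), h, Add(10, Mul(2, h)))))
Add(Function('d')(-11, -4), Mul(Function('Z')(-5), Mul(18, 2))) = Add(Mul(2, -11, Pow(Add(10, -4), -1)), Mul(Add(5, Mul(Rational(4, 3), Pow(-5, 2)), Mul(Rational(20, 3), -5)), Mul(18, 2))) = Add(Mul(2, -11, Pow(6, -1)), Mul(Add(5, Mul(Rational(4, 3), 25), Rational(-100, 3)), 36)) = Add(Mul(2, -11, Rational(1, 6)), Mul(Add(5, Rational(100, 3), Rational(-100, 3)), 36)) = Add(Rational(-11, 3), Mul(5, 36)) = Add(Rational(-11, 3), 180) = Rational(529, 3)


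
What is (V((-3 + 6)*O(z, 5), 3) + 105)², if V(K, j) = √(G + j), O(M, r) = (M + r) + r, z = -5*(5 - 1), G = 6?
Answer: 11664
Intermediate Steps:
z = -20 (z = -5*4 = -20)
O(M, r) = M + 2*r
V(K, j) = √(6 + j)
(V((-3 + 6)*O(z, 5), 3) + 105)² = (√(6 + 3) + 105)² = (√9 + 105)² = (3 + 105)² = 108² = 11664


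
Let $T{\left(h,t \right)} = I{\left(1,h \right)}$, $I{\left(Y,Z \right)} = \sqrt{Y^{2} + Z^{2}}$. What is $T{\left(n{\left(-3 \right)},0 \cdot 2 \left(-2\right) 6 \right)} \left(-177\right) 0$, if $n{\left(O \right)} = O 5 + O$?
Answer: $0$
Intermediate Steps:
$n{\left(O \right)} = 6 O$ ($n{\left(O \right)} = 5 O + O = 6 O$)
$T{\left(h,t \right)} = \sqrt{1 + h^{2}}$ ($T{\left(h,t \right)} = \sqrt{1^{2} + h^{2}} = \sqrt{1 + h^{2}}$)
$T{\left(n{\left(-3 \right)},0 \cdot 2 \left(-2\right) 6 \right)} \left(-177\right) 0 = \sqrt{1 + \left(6 \left(-3\right)\right)^{2}} \left(-177\right) 0 = \sqrt{1 + \left(-18\right)^{2}} \left(-177\right) 0 = \sqrt{1 + 324} \left(-177\right) 0 = \sqrt{325} \left(-177\right) 0 = 5 \sqrt{13} \left(-177\right) 0 = - 885 \sqrt{13} \cdot 0 = 0$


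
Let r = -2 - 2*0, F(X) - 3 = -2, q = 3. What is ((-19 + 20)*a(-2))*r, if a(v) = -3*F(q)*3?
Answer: 18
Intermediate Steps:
F(X) = 1 (F(X) = 3 - 2 = 1)
r = -2 (r = -2 + 0 = -2)
a(v) = -9 (a(v) = -3*1*3 = -3*3 = -9)
((-19 + 20)*a(-2))*r = ((-19 + 20)*(-9))*(-2) = (1*(-9))*(-2) = -9*(-2) = 18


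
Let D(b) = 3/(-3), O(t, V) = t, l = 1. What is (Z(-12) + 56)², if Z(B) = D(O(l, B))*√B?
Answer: 3124 - 224*I*√3 ≈ 3124.0 - 387.98*I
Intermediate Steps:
D(b) = -1 (D(b) = 3*(-⅓) = -1)
Z(B) = -√B
(Z(-12) + 56)² = (-√(-12) + 56)² = (-2*I*√3 + 56)² = (56 - 2*I*√3)²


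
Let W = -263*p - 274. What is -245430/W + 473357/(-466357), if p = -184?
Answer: -68617495318/11220083063 ≈ -6.1156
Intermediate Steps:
W = 48118 (W = -263*(-184) - 274 = 48392 - 274 = 48118)
-245430/W + 473357/(-466357) = -245430/48118 + 473357/(-466357) = -245430*1/48118 + 473357*(-1/466357) = -122715/24059 - 473357/466357 = -68617495318/11220083063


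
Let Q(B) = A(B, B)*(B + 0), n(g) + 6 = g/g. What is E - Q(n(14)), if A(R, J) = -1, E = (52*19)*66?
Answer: 65203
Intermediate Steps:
n(g) = -5 (n(g) = -6 + g/g = -6 + 1 = -5)
E = 65208 (E = 988*66 = 65208)
Q(B) = -B (Q(B) = -(B + 0) = -B)
E - Q(n(14)) = 65208 - (-1)*(-5) = 65208 - 1*5 = 65208 - 5 = 65203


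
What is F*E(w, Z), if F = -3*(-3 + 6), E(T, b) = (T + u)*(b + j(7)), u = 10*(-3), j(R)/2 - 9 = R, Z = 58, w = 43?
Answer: -10530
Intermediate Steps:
j(R) = 18 + 2*R
u = -30
E(T, b) = (-30 + T)*(32 + b) (E(T, b) = (T - 30)*(b + (18 + 2*7)) = (-30 + T)*(b + (18 + 14)) = (-30 + T)*(b + 32) = (-30 + T)*(32 + b))
F = -9 (F = -3*3 = -9)
F*E(w, Z) = -9*(-960 - 30*58 + 32*43 + 43*58) = -9*(-960 - 1740 + 1376 + 2494) = -9*1170 = -10530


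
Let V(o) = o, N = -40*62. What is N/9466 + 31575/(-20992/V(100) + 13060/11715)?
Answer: -8768876270485/57888206012 ≈ -151.48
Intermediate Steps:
N = -2480
N/9466 + 31575/(-20992/V(100) + 13060/11715) = -2480/9466 + 31575/(-20992/100 + 13060/11715) = -2480*1/9466 + 31575/(-20992*1/100 + 13060*(1/11715)) = -1240/4733 + 31575/(-5248/25 + 2612/2343) = -1240/4733 + 31575/(-12230764/58575) = -1240/4733 + 31575*(-58575/12230764) = -1240/4733 - 1849505625/12230764 = -8768876270485/57888206012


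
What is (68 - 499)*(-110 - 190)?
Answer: 129300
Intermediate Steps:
(68 - 499)*(-110 - 190) = -431*(-300) = 129300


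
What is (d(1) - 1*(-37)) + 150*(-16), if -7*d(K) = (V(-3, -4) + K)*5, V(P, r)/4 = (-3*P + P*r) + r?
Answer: -16886/7 ≈ -2412.3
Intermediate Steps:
V(P, r) = -12*P + 4*r + 4*P*r (V(P, r) = 4*((-3*P + P*r) + r) = 4*(r - 3*P + P*r) = -12*P + 4*r + 4*P*r)
d(K) = -340/7 - 5*K/7 (d(K) = -((-12*(-3) + 4*(-4) + 4*(-3)*(-4)) + K)*5/7 = -((36 - 16 + 48) + K)*5/7 = -(68 + K)*5/7 = -(340 + 5*K)/7 = -340/7 - 5*K/7)
(d(1) - 1*(-37)) + 150*(-16) = ((-340/7 - 5/7*1) - 1*(-37)) + 150*(-16) = ((-340/7 - 5/7) + 37) - 2400 = (-345/7 + 37) - 2400 = -86/7 - 2400 = -16886/7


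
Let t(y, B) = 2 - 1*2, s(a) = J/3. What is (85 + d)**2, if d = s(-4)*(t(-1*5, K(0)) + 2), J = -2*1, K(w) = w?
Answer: 63001/9 ≈ 7000.1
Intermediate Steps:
J = -2
s(a) = -2/3
t(y, B) = 0 (t(y, B) = 2 - 2 = 0)
d = -4/3 (d = -2*(0 + 2)/3 = -2/3*2 = -4/3 ≈ -1.3333)
(85 + d)**2 = (85 - 4/3)**2 = (251/3)**2 = 63001/9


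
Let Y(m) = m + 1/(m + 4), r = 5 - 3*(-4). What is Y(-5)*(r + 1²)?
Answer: -108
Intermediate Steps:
r = 17 (r = 5 + 12 = 17)
Y(m) = m + 1/(4 + m)
Y(-5)*(r + 1²) = ((1 + (-5)² + 4*(-5))/(4 - 5))*(17 + 1²) = ((1 + 25 - 20)/(-1))*(17 + 1) = -1*6*18 = -6*18 = -108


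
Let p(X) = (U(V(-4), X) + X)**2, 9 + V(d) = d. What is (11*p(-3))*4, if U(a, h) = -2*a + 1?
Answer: 25344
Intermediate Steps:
V(d) = -9 + d
U(a, h) = 1 - 2*a
p(X) = (27 + X)**2 (p(X) = ((1 - 2*(-9 - 4)) + X)**2 = ((1 - 2*(-13)) + X)**2 = ((1 + 26) + X)**2 = (27 + X)**2)
(11*p(-3))*4 = (11*(27 - 3)**2)*4 = (11*24**2)*4 = (11*576)*4 = 6336*4 = 25344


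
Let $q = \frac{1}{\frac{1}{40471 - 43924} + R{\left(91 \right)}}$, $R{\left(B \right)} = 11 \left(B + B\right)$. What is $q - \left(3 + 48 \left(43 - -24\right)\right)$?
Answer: $- \frac{22252637742}{6912905} \approx -3219.0$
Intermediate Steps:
$R{\left(B \right)} = 22 B$ ($R{\left(B \right)} = 11 \cdot 2 B = 22 B$)
$q = \frac{3453}{6912905}$ ($q = \frac{1}{\frac{1}{40471 - 43924} + 22 \cdot 91} = \frac{1}{\frac{1}{-3453} + 2002} = \frac{1}{- \frac{1}{3453} + 2002} = \frac{1}{\frac{6912905}{3453}} = \frac{3453}{6912905} \approx 0.0004995$)
$q - \left(3 + 48 \left(43 - -24\right)\right) = \frac{3453}{6912905} - \left(3 + 48 \left(43 - -24\right)\right) = \frac{3453}{6912905} - \left(3 + 48 \left(43 + 24\right)\right) = \frac{3453}{6912905} - \left(3 + 48 \cdot 67\right) = \frac{3453}{6912905} - \left(3 + 3216\right) = \frac{3453}{6912905} - 3219 = - \frac{22252637742}{6912905}$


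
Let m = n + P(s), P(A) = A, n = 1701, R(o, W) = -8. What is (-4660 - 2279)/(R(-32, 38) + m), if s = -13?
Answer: -2313/560 ≈ -4.1304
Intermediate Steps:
m = 1688 (m = 1701 - 13 = 1688)
(-4660 - 2279)/(R(-32, 38) + m) = (-4660 - 2279)/(-8 + 1688) = -6939/1680 = -6939*1/1680 = -2313/560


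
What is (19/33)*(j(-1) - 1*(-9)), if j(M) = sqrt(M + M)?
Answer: 57/11 + 19*I*sqrt(2)/33 ≈ 5.1818 + 0.81424*I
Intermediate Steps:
j(M) = sqrt(2)*sqrt(M) (j(M) = sqrt(2*M) = sqrt(2)*sqrt(M))
(19/33)*(j(-1) - 1*(-9)) = (19/33)*(sqrt(2)*sqrt(-1) - 1*(-9)) = (19*(1/33))*(sqrt(2)*I + 9) = 19*(I*sqrt(2) + 9)/33 = 19*(9 + I*sqrt(2))/33 = 57/11 + 19*I*sqrt(2)/33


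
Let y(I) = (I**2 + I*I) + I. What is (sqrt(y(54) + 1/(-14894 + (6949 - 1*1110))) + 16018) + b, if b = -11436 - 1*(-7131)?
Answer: 11713 + sqrt(482610936095)/9055 ≈ 11790.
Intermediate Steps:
y(I) = I + 2*I**2 (y(I) = (I**2 + I**2) + I = 2*I**2 + I = I + 2*I**2)
b = -4305 (b = -11436 + 7131 = -4305)
(sqrt(y(54) + 1/(-14894 + (6949 - 1*1110))) + 16018) + b = (sqrt(54*(1 + 2*54) + 1/(-14894 + (6949 - 1*1110))) + 16018) - 4305 = (sqrt(54*(1 + 108) + 1/(-14894 + (6949 - 1110))) + 16018) - 4305 = (sqrt(54*109 + 1/(-14894 + 5839)) + 16018) - 4305 = (sqrt(5886 + 1/(-9055)) + 16018) - 4305 = (sqrt(5886 - 1/9055) + 16018) - 4305 = (sqrt(53297729/9055) + 16018) - 4305 = (sqrt(482610936095)/9055 + 16018) - 4305 = (16018 + sqrt(482610936095)/9055) - 4305 = 11713 + sqrt(482610936095)/9055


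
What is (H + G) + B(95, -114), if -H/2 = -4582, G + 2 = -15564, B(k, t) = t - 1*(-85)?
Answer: -6431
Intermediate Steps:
B(k, t) = 85 + t (B(k, t) = t + 85 = 85 + t)
G = -15566 (G = -2 - 15564 = -15566)
H = 9164 (H = -2*(-4582) = 9164)
(H + G) + B(95, -114) = (9164 - 15566) + (85 - 114) = -6402 - 29 = -6431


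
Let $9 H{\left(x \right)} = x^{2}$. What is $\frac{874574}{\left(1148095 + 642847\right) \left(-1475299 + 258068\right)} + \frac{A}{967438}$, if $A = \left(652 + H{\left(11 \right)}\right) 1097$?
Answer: $\frac{7161190712360949979}{9490523774680780542} \approx 0.75456$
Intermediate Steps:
$H{\left(x \right)} = \frac{x^{2}}{9}$
$A = \frac{6569933}{9}$ ($A = \left(652 + \frac{11^{2}}{9}\right) 1097 = \left(652 + \frac{1}{9} \cdot 121\right) 1097 = \left(652 + \frac{121}{9}\right) 1097 = \frac{5989}{9} \cdot 1097 = \frac{6569933}{9} \approx 7.2999 \cdot 10^{5}$)
$\frac{874574}{\left(1148095 + 642847\right) \left(-1475299 + 258068\right)} + \frac{A}{967438} = \frac{874574}{\left(1148095 + 642847\right) \left(-1475299 + 258068\right)} + \frac{6569933}{9 \cdot 967438} = \frac{874574}{1790942 \left(-1217231\right)} + \frac{6569933}{9} \cdot \frac{1}{967438} = \frac{874574}{-2179990121602} + \frac{6569933}{8706942} = 874574 \left(- \frac{1}{2179990121602}\right) + \frac{6569933}{8706942} = - \frac{437287}{1089995060801} + \frac{6569933}{8706942} = \frac{7161190712360949979}{9490523774680780542}$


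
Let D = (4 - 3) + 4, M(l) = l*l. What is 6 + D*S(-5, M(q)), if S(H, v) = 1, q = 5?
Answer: 11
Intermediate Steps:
M(l) = l²
D = 5 (D = 1 + 4 = 5)
6 + D*S(-5, M(q)) = 6 + 5*1 = 6 + 5 = 11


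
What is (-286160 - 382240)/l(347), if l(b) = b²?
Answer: -668400/120409 ≈ -5.5511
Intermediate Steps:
(-286160 - 382240)/l(347) = (-286160 - 382240)/(347²) = -668400/120409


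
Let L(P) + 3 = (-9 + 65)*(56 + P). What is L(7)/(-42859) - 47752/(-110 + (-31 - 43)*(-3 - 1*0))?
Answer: -255874721/600026 ≈ -426.44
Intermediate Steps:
L(P) = 3133 + 56*P (L(P) = -3 + (-9 + 65)*(56 + P) = -3 + 56*(56 + P) = -3 + (3136 + 56*P) = 3133 + 56*P)
L(7)/(-42859) - 47752/(-110 + (-31 - 43)*(-3 - 1*0)) = (3133 + 56*7)/(-42859) - 47752/(-110 + (-31 - 43)*(-3 - 1*0)) = (3133 + 392)*(-1/42859) - 47752/(-110 - 74*(-3 + 0)) = 3525*(-1/42859) - 47752/(-110 - 74*(-3)) = -3525/42859 - 47752/(-110 + 222) = -3525/42859 - 47752/112 = -3525/42859 - 47752*1/112 = -3525/42859 - 5969/14 = -255874721/600026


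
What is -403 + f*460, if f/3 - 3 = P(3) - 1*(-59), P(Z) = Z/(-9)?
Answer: 84697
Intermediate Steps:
P(Z) = -Z/9 (P(Z) = Z*(-⅑) = -Z/9)
f = 185 (f = 9 + 3*(-⅑*3 - 1*(-59)) = 9 + 3*(-⅓ + 59) = 9 + 3*(176/3) = 9 + 176 = 185)
-403 + f*460 = -403 + 185*460 = -403 + 85100 = 84697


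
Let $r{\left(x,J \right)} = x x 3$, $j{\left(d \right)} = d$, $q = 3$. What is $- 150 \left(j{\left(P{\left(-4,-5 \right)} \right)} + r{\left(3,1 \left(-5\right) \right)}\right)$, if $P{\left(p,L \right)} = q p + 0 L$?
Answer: $-2250$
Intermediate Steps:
$P{\left(p,L \right)} = 3 p$ ($P{\left(p,L \right)} = 3 p + 0 L = 3 p + 0 = 3 p$)
$r{\left(x,J \right)} = 3 x^{2}$ ($r{\left(x,J \right)} = x^{2} \cdot 3 = 3 x^{2}$)
$- 150 \left(j{\left(P{\left(-4,-5 \right)} \right)} + r{\left(3,1 \left(-5\right) \right)}\right) = - 150 \left(3 \left(-4\right) + 3 \cdot 3^{2}\right) = - 150 \left(-12 + 3 \cdot 9\right) = - 150 \left(-12 + 27\right) = \left(-150\right) 15 = -2250$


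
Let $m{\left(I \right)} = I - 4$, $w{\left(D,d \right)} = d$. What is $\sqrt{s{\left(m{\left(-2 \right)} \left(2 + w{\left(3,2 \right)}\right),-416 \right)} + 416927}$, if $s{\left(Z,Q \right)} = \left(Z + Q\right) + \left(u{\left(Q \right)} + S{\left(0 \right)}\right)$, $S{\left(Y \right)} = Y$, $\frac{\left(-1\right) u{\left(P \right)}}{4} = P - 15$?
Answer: $\sqrt{418211} \approx 646.69$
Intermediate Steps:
$u{\left(P \right)} = 60 - 4 P$ ($u{\left(P \right)} = - 4 \left(P - 15\right) = - 4 \left(-15 + P\right) = 60 - 4 P$)
$m{\left(I \right)} = -4 + I$
$s{\left(Z,Q \right)} = 60 + Z - 3 Q$ ($s{\left(Z,Q \right)} = \left(Z + Q\right) + \left(\left(60 - 4 Q\right) + 0\right) = \left(Q + Z\right) - \left(-60 + 4 Q\right) = 60 + Z - 3 Q$)
$\sqrt{s{\left(m{\left(-2 \right)} \left(2 + w{\left(3,2 \right)}\right),-416 \right)} + 416927} = \sqrt{\left(60 + \left(-4 - 2\right) \left(2 + 2\right) - -1248\right) + 416927} = \sqrt{\left(60 - 24 + 1248\right) + 416927} = \sqrt{1284 + 416927} = \sqrt{418211}$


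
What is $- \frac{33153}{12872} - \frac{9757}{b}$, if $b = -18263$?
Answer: $- \frac{479881135}{235081336} \approx -2.0413$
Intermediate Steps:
$- \frac{33153}{12872} - \frac{9757}{b} = - \frac{33153}{12872} - \frac{9757}{-18263} = \left(-33153\right) \frac{1}{12872} - - \frac{9757}{18263} = - \frac{33153}{12872} + \frac{9757}{18263} = - \frac{479881135}{235081336}$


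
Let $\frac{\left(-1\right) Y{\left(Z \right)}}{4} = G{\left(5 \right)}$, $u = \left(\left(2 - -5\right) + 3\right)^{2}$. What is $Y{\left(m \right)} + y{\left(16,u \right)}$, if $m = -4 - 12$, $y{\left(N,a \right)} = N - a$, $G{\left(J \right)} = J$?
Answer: $-104$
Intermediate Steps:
$u = 100$ ($u = \left(\left(2 + 5\right) + 3\right)^{2} = \left(7 + 3\right)^{2} = 10^{2} = 100$)
$m = -16$ ($m = -4 - 12 = -16$)
$Y{\left(Z \right)} = -20$ ($Y{\left(Z \right)} = \left(-4\right) 5 = -20$)
$Y{\left(m \right)} + y{\left(16,u \right)} = -20 + \left(16 - 100\right) = -20 - 84 = -104$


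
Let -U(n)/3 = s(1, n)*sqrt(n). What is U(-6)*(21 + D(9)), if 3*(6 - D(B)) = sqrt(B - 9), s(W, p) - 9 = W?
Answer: -810*I*sqrt(6) ≈ -1984.1*I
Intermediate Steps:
s(W, p) = 9 + W
D(B) = 6 - sqrt(-9 + B)/3 (D(B) = 6 - sqrt(B - 9)/3 = 6 - sqrt(-9 + B)/3)
U(n) = -30*sqrt(n) (U(n) = -3*(9 + 1)*sqrt(n) = -30*sqrt(n))
U(-6)*(21 + D(9)) = (-30*I*sqrt(6))*(21 + (6 - sqrt(-9 + 9)/3)) = (-30*I*sqrt(6))*(21 + (6 - sqrt(0)/3)) = (-30*I*sqrt(6))*(21 + (6 - 1/3*0)) = (-30*I*sqrt(6))*(21 + (6 + 0)) = (-30*I*sqrt(6))*(21 + 6) = -30*I*sqrt(6)*27 = -810*I*sqrt(6)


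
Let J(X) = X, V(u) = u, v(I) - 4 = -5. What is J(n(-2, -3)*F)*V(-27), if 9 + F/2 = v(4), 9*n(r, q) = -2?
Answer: -120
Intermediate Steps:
v(I) = -1 (v(I) = 4 - 5 = -1)
n(r, q) = -2/9 (n(r, q) = (⅑)*(-2) = -2/9)
F = -20 (F = -18 + 2*(-1) = -18 - 2 = -20)
J(n(-2, -3)*F)*V(-27) = -2/9*(-20)*(-27) = (40/9)*(-27) = -120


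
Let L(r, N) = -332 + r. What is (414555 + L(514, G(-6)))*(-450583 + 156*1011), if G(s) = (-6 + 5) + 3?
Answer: -121462780979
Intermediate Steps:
G(s) = 2 (G(s) = -1 + 3 = 2)
(414555 + L(514, G(-6)))*(-450583 + 156*1011) = (414555 + (-332 + 514))*(-450583 + 156*1011) = (414555 + 182)*(-450583 + 157716) = 414737*(-292867) = -121462780979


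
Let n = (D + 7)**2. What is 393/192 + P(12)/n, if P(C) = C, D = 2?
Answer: 3793/1728 ≈ 2.1950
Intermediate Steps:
n = 81 (n = (2 + 7)**2 = 9**2 = 81)
393/192 + P(12)/n = 393/192 + 12/81 = 393*(1/192) + 12*(1/81) = 131/64 + 4/27 = 3793/1728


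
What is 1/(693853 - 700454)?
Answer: -1/6601 ≈ -0.00015149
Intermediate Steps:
1/(693853 - 700454) = 1/(-6601) = -1/6601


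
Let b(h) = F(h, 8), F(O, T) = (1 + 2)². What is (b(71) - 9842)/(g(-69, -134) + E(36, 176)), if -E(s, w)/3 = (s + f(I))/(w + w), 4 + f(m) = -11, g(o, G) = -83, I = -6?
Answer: 3461216/29279 ≈ 118.21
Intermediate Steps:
f(m) = -15 (f(m) = -4 - 11 = -15)
F(O, T) = 9 (F(O, T) = 3² = 9)
b(h) = 9
E(s, w) = -3*(-15 + s)/(2*w) (E(s, w) = -3*(s - 15)/(w + w) = -3*(-15 + s)/(2*w))
(b(71) - 9842)/(g(-69, -134) + E(36, 176)) = (9 - 9842)/(-83 + (3/2)*(15 - 1*36)/176) = -9833/(-83 + (3/2)*(1/176)*(15 - 36)) = -9833/(-83 + (3/2)*(1/176)*(-21)) = -9833/(-83 - 63/352) = -9833/(-29279/352) = -9833*(-352/29279) = 3461216/29279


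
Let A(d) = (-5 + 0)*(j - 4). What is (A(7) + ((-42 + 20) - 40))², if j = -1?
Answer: 1369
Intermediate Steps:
A(d) = 25 (A(d) = (-5 + 0)*(-1 - 4) = -5*(-5) = 25)
(A(7) + ((-42 + 20) - 40))² = (25 + ((-42 + 20) - 40))² = (25 + (-22 - 40))² = (25 - 62)² = (-37)² = 1369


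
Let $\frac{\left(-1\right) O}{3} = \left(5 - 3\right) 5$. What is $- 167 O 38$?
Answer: $190380$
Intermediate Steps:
$O = -30$ ($O = - 3 \left(5 - 3\right) 5 = - 3 \cdot 2 \cdot 5 = \left(-3\right) 10 = -30$)
$- 167 O 38 = \left(-167\right) \left(-30\right) 38 = 5010 \cdot 38 = 190380$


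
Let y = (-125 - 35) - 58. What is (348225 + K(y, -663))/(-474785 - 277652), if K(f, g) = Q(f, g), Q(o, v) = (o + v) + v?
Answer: -20393/44261 ≈ -0.46074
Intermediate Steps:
y = -218 (y = -160 - 58 = -218)
Q(o, v) = o + 2*v
K(f, g) = f + 2*g
(348225 + K(y, -663))/(-474785 - 277652) = (348225 + (-218 + 2*(-663)))/(-474785 - 277652) = (348225 + (-218 - 1326))/(-752437) = (348225 - 1544)*(-1/752437) = 346681*(-1/752437) = -20393/44261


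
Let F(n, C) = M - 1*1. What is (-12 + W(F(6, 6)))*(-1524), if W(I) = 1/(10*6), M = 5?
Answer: 91313/5 ≈ 18263.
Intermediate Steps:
F(n, C) = 4 (F(n, C) = 5 - 1*1 = 5 - 1 = 4)
W(I) = 1/60 (W(I) = (1/10)*(1/6) = 1/60)
(-12 + W(F(6, 6)))*(-1524) = (-12 + 1/60)*(-1524) = -719/60*(-1524) = 91313/5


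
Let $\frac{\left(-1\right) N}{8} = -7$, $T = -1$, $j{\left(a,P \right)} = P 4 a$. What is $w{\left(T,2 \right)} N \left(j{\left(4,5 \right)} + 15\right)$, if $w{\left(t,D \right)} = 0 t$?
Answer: $0$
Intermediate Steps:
$j{\left(a,P \right)} = 4 P a$
$w{\left(t,D \right)} = 0$
$N = 56$ ($N = \left(-8\right) \left(-7\right) = 56$)
$w{\left(T,2 \right)} N \left(j{\left(4,5 \right)} + 15\right) = 0 \cdot 56 \left(4 \cdot 5 \cdot 4 + 15\right) = 0 \cdot 56 \left(80 + 15\right) = 0 \cdot 56 \cdot 95 = 0 \cdot 5320 = 0$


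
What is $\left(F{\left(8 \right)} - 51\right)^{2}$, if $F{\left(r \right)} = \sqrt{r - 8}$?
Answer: $2601$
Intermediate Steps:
$F{\left(r \right)} = \sqrt{-8 + r}$
$\left(F{\left(8 \right)} - 51\right)^{2} = \left(\sqrt{-8 + 8} - 51\right)^{2} = \left(\sqrt{0} - 51\right)^{2} = \left(0 - 51\right)^{2} = \left(-51\right)^{2} = 2601$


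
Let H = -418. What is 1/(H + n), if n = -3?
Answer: -1/421 ≈ -0.0023753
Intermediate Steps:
1/(H + n) = 1/(-418 - 3) = 1/(-421) = -1/421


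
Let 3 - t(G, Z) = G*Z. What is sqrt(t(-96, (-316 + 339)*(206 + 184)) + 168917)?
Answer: 2*sqrt(257510) ≈ 1014.9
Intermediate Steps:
t(G, Z) = 3 - G*Z
sqrt(t(-96, (-316 + 339)*(206 + 184)) + 168917) = sqrt((3 - 1*(-96)*(-316 + 339)*(206 + 184)) + 168917) = sqrt((3 - 1*(-96)*23*390) + 168917) = sqrt((3 - 1*(-96)*8970) + 168917) = sqrt((3 + 861120) + 168917) = sqrt(861123 + 168917) = sqrt(1030040) = 2*sqrt(257510)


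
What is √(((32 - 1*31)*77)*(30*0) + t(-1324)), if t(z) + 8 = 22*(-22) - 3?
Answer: 3*I*√55 ≈ 22.249*I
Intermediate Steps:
t(z) = -495 (t(z) = -8 + (22*(-22) - 3) = -8 + (-484 - 3) = -8 - 487 = -495)
√(((32 - 1*31)*77)*(30*0) + t(-1324)) = √(((32 - 1*31)*77)*(30*0) - 495) = √(((32 - 31)*77)*0 - 495) = √((1*77)*0 - 495) = √(77*0 - 495) = √(0 - 495) = √(-495) = 3*I*√55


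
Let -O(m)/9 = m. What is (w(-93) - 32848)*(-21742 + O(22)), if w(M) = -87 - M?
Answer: 720553480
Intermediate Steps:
O(m) = -9*m
(w(-93) - 32848)*(-21742 + O(22)) = ((-87 - 1*(-93)) - 32848)*(-21742 - 9*22) = ((-87 + 93) - 32848)*(-21742 - 198) = (6 - 32848)*(-21940) = -32842*(-21940) = 720553480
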